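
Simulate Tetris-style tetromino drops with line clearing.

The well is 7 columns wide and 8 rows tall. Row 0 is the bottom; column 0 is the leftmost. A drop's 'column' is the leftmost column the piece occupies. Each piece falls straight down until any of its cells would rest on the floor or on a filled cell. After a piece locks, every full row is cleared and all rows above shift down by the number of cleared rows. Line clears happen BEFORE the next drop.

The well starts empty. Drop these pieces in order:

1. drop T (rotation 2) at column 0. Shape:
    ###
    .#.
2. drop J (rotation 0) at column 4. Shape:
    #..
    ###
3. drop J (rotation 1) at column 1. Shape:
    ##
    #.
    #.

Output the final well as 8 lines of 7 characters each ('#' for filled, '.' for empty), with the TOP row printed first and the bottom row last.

Answer: .......
.......
.......
.##....
.#.....
.#.....
###.#..
.#..###

Derivation:
Drop 1: T rot2 at col 0 lands with bottom-row=0; cleared 0 line(s) (total 0); column heights now [2 2 2 0 0 0 0], max=2
Drop 2: J rot0 at col 4 lands with bottom-row=0; cleared 0 line(s) (total 0); column heights now [2 2 2 0 2 1 1], max=2
Drop 3: J rot1 at col 1 lands with bottom-row=2; cleared 0 line(s) (total 0); column heights now [2 5 5 0 2 1 1], max=5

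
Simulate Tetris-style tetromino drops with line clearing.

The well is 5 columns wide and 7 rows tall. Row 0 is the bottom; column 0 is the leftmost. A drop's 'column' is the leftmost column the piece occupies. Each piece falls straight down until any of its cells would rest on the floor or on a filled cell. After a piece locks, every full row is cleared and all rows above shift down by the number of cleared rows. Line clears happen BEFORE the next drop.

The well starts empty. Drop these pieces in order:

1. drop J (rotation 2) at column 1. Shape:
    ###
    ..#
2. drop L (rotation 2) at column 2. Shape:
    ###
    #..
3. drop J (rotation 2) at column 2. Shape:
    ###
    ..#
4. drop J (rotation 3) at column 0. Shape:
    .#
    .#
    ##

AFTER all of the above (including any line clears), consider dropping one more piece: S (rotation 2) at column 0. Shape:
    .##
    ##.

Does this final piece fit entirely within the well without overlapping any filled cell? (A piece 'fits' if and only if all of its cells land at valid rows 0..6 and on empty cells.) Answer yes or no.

Drop 1: J rot2 at col 1 lands with bottom-row=0; cleared 0 line(s) (total 0); column heights now [0 2 2 2 0], max=2
Drop 2: L rot2 at col 2 lands with bottom-row=2; cleared 0 line(s) (total 0); column heights now [0 2 4 4 4], max=4
Drop 3: J rot2 at col 2 lands with bottom-row=4; cleared 0 line(s) (total 0); column heights now [0 2 6 6 6], max=6
Drop 4: J rot3 at col 0 lands with bottom-row=2; cleared 0 line(s) (total 0); column heights now [3 5 6 6 6], max=6
Test piece S rot2 at col 0 (width 3): heights before test = [3 5 6 6 6]; fits = True

Answer: yes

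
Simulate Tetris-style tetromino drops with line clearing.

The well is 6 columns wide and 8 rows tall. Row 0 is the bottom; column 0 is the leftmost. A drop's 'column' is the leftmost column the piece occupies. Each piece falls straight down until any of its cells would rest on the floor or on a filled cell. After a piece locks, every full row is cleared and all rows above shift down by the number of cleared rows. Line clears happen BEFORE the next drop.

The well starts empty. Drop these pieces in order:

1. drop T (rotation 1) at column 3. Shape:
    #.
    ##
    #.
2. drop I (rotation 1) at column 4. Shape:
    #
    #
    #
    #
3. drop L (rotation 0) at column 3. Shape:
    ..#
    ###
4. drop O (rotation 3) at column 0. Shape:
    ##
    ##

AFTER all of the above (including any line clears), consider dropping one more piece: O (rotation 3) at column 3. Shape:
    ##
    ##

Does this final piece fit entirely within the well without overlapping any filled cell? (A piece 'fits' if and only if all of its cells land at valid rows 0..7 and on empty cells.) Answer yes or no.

Drop 1: T rot1 at col 3 lands with bottom-row=0; cleared 0 line(s) (total 0); column heights now [0 0 0 3 2 0], max=3
Drop 2: I rot1 at col 4 lands with bottom-row=2; cleared 0 line(s) (total 0); column heights now [0 0 0 3 6 0], max=6
Drop 3: L rot0 at col 3 lands with bottom-row=6; cleared 0 line(s) (total 0); column heights now [0 0 0 7 7 8], max=8
Drop 4: O rot3 at col 0 lands with bottom-row=0; cleared 0 line(s) (total 0); column heights now [2 2 0 7 7 8], max=8
Test piece O rot3 at col 3 (width 2): heights before test = [2 2 0 7 7 8]; fits = False

Answer: no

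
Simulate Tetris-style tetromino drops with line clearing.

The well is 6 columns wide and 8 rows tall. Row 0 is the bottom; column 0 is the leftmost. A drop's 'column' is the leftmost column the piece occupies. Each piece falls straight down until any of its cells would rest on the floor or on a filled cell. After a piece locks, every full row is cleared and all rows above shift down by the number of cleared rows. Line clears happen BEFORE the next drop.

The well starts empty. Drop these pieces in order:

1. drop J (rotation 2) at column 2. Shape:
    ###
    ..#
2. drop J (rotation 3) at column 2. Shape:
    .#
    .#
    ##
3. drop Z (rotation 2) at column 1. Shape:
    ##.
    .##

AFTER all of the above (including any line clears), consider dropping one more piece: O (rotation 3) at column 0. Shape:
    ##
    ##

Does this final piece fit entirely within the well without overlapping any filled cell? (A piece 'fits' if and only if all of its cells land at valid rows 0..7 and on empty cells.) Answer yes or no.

Drop 1: J rot2 at col 2 lands with bottom-row=0; cleared 0 line(s) (total 0); column heights now [0 0 2 2 2 0], max=2
Drop 2: J rot3 at col 2 lands with bottom-row=2; cleared 0 line(s) (total 0); column heights now [0 0 3 5 2 0], max=5
Drop 3: Z rot2 at col 1 lands with bottom-row=5; cleared 0 line(s) (total 0); column heights now [0 7 7 6 2 0], max=7
Test piece O rot3 at col 0 (width 2): heights before test = [0 7 7 6 2 0]; fits = False

Answer: no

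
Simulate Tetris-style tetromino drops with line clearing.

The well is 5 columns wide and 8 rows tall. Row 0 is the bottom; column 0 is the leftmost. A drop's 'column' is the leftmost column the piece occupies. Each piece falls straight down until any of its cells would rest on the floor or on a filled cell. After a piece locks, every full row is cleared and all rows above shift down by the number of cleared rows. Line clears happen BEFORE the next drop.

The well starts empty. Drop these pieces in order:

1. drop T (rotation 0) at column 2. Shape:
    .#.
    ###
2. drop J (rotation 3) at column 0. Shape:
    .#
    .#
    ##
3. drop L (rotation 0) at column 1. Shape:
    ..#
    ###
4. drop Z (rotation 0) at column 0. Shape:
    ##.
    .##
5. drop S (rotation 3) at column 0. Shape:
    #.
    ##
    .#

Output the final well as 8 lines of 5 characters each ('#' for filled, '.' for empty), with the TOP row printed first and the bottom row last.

Drop 1: T rot0 at col 2 lands with bottom-row=0; cleared 0 line(s) (total 0); column heights now [0 0 1 2 1], max=2
Drop 2: J rot3 at col 0 lands with bottom-row=0; cleared 1 line(s) (total 1); column heights now [0 2 0 1 0], max=2
Drop 3: L rot0 at col 1 lands with bottom-row=2; cleared 0 line(s) (total 1); column heights now [0 3 3 4 0], max=4
Drop 4: Z rot0 at col 0 lands with bottom-row=3; cleared 0 line(s) (total 1); column heights now [5 5 4 4 0], max=5
Drop 5: S rot3 at col 0 lands with bottom-row=5; cleared 0 line(s) (total 1); column heights now [8 7 4 4 0], max=8

Answer: #....
##...
.#...
##...
.###.
.###.
.#...
.#.#.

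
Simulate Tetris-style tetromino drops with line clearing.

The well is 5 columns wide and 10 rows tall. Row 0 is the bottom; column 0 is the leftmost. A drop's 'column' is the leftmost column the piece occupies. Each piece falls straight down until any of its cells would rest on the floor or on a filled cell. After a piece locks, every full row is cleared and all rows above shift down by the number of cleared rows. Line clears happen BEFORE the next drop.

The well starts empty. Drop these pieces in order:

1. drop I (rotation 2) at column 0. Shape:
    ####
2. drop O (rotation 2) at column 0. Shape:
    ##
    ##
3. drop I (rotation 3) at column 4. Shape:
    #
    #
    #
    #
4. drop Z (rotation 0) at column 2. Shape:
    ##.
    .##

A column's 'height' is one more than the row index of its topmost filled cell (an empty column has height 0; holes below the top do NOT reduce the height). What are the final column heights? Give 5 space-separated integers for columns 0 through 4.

Drop 1: I rot2 at col 0 lands with bottom-row=0; cleared 0 line(s) (total 0); column heights now [1 1 1 1 0], max=1
Drop 2: O rot2 at col 0 lands with bottom-row=1; cleared 0 line(s) (total 0); column heights now [3 3 1 1 0], max=3
Drop 3: I rot3 at col 4 lands with bottom-row=0; cleared 1 line(s) (total 1); column heights now [2 2 0 0 3], max=3
Drop 4: Z rot0 at col 2 lands with bottom-row=3; cleared 0 line(s) (total 1); column heights now [2 2 5 5 4], max=5

Answer: 2 2 5 5 4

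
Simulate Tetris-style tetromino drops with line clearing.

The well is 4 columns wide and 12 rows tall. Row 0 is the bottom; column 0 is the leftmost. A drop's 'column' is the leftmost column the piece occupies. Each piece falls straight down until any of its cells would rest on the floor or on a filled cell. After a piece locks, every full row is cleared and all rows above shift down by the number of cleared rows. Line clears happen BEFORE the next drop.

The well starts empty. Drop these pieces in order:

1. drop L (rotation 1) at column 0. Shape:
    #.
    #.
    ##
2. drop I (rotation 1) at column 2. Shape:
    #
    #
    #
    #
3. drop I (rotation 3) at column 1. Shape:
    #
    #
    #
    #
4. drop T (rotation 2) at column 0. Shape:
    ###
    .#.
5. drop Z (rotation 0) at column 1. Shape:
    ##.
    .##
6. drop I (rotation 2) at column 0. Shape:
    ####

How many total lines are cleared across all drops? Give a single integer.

Drop 1: L rot1 at col 0 lands with bottom-row=0; cleared 0 line(s) (total 0); column heights now [3 1 0 0], max=3
Drop 2: I rot1 at col 2 lands with bottom-row=0; cleared 0 line(s) (total 0); column heights now [3 1 4 0], max=4
Drop 3: I rot3 at col 1 lands with bottom-row=1; cleared 0 line(s) (total 0); column heights now [3 5 4 0], max=5
Drop 4: T rot2 at col 0 lands with bottom-row=5; cleared 0 line(s) (total 0); column heights now [7 7 7 0], max=7
Drop 5: Z rot0 at col 1 lands with bottom-row=7; cleared 0 line(s) (total 0); column heights now [7 9 9 8], max=9
Drop 6: I rot2 at col 0 lands with bottom-row=9; cleared 1 line(s) (total 1); column heights now [7 9 9 8], max=9

Answer: 1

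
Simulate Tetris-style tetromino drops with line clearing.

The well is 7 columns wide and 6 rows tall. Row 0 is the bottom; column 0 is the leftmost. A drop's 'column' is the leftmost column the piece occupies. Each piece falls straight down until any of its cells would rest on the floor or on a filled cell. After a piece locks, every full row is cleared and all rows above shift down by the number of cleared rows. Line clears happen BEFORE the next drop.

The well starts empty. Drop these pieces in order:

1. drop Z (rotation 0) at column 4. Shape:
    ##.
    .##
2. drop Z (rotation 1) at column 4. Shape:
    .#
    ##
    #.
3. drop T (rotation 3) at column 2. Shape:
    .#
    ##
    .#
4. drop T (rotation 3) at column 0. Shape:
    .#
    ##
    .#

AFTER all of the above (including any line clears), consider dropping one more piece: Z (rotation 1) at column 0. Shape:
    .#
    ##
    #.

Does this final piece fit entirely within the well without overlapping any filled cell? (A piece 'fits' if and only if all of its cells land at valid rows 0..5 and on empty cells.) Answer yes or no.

Drop 1: Z rot0 at col 4 lands with bottom-row=0; cleared 0 line(s) (total 0); column heights now [0 0 0 0 2 2 1], max=2
Drop 2: Z rot1 at col 4 lands with bottom-row=2; cleared 0 line(s) (total 0); column heights now [0 0 0 0 4 5 1], max=5
Drop 3: T rot3 at col 2 lands with bottom-row=0; cleared 0 line(s) (total 0); column heights now [0 0 2 3 4 5 1], max=5
Drop 4: T rot3 at col 0 lands with bottom-row=0; cleared 0 line(s) (total 0); column heights now [2 3 2 3 4 5 1], max=5
Test piece Z rot1 at col 0 (width 2): heights before test = [2 3 2 3 4 5 1]; fits = True

Answer: yes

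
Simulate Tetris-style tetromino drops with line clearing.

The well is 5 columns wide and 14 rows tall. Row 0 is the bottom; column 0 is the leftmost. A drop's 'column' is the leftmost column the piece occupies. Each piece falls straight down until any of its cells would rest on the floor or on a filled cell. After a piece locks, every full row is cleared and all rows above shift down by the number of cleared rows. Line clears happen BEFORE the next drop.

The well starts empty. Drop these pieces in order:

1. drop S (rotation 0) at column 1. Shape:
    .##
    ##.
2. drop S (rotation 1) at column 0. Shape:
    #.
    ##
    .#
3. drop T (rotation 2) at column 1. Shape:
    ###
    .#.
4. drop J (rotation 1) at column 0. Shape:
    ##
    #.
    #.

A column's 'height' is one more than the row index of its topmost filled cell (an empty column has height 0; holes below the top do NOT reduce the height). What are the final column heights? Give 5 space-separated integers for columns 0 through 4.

Answer: 7 7 4 4 0

Derivation:
Drop 1: S rot0 at col 1 lands with bottom-row=0; cleared 0 line(s) (total 0); column heights now [0 1 2 2 0], max=2
Drop 2: S rot1 at col 0 lands with bottom-row=1; cleared 0 line(s) (total 0); column heights now [4 3 2 2 0], max=4
Drop 3: T rot2 at col 1 lands with bottom-row=2; cleared 0 line(s) (total 0); column heights now [4 4 4 4 0], max=4
Drop 4: J rot1 at col 0 lands with bottom-row=4; cleared 0 line(s) (total 0); column heights now [7 7 4 4 0], max=7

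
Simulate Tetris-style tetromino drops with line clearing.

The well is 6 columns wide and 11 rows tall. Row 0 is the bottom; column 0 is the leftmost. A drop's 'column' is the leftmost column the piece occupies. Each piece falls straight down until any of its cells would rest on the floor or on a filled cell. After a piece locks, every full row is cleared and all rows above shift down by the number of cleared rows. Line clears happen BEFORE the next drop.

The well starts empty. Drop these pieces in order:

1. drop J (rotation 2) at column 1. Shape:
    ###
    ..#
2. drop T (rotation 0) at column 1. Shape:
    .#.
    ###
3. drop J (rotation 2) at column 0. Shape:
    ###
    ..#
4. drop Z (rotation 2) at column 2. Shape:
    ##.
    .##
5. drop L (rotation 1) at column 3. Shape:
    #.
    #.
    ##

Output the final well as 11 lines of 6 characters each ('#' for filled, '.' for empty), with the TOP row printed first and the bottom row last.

Answer: ......
...#..
...#..
...##.
..##..
#####.
..#...
..#...
.###..
.###..
...#..

Derivation:
Drop 1: J rot2 at col 1 lands with bottom-row=0; cleared 0 line(s) (total 0); column heights now [0 2 2 2 0 0], max=2
Drop 2: T rot0 at col 1 lands with bottom-row=2; cleared 0 line(s) (total 0); column heights now [0 3 4 3 0 0], max=4
Drop 3: J rot2 at col 0 lands with bottom-row=4; cleared 0 line(s) (total 0); column heights now [6 6 6 3 0 0], max=6
Drop 4: Z rot2 at col 2 lands with bottom-row=5; cleared 0 line(s) (total 0); column heights now [6 6 7 7 6 0], max=7
Drop 5: L rot1 at col 3 lands with bottom-row=7; cleared 0 line(s) (total 0); column heights now [6 6 7 10 8 0], max=10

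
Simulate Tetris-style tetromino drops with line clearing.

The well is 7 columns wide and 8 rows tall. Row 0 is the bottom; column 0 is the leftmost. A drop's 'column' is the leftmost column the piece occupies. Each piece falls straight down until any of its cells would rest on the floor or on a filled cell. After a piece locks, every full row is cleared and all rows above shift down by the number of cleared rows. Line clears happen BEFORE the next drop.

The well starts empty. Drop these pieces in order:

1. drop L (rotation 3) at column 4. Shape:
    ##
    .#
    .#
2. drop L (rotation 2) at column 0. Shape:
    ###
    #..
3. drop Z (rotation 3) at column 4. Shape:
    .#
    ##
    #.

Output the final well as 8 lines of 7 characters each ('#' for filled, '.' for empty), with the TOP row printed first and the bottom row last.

Answer: .......
.......
.....#.
....##.
....#..
....##.
###..#.
#....#.

Derivation:
Drop 1: L rot3 at col 4 lands with bottom-row=0; cleared 0 line(s) (total 0); column heights now [0 0 0 0 3 3 0], max=3
Drop 2: L rot2 at col 0 lands with bottom-row=0; cleared 0 line(s) (total 0); column heights now [2 2 2 0 3 3 0], max=3
Drop 3: Z rot3 at col 4 lands with bottom-row=3; cleared 0 line(s) (total 0); column heights now [2 2 2 0 5 6 0], max=6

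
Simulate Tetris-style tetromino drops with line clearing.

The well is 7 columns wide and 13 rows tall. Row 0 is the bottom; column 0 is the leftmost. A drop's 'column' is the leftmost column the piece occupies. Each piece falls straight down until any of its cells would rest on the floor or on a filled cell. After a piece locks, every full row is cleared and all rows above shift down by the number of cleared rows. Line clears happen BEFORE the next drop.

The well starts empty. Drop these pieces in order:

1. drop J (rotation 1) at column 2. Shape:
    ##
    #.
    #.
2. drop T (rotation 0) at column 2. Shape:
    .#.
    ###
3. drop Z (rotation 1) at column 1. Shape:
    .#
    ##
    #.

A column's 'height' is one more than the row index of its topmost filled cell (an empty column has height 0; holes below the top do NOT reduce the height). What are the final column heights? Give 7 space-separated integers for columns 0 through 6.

Drop 1: J rot1 at col 2 lands with bottom-row=0; cleared 0 line(s) (total 0); column heights now [0 0 3 3 0 0 0], max=3
Drop 2: T rot0 at col 2 lands with bottom-row=3; cleared 0 line(s) (total 0); column heights now [0 0 4 5 4 0 0], max=5
Drop 3: Z rot1 at col 1 lands with bottom-row=3; cleared 0 line(s) (total 0); column heights now [0 5 6 5 4 0 0], max=6

Answer: 0 5 6 5 4 0 0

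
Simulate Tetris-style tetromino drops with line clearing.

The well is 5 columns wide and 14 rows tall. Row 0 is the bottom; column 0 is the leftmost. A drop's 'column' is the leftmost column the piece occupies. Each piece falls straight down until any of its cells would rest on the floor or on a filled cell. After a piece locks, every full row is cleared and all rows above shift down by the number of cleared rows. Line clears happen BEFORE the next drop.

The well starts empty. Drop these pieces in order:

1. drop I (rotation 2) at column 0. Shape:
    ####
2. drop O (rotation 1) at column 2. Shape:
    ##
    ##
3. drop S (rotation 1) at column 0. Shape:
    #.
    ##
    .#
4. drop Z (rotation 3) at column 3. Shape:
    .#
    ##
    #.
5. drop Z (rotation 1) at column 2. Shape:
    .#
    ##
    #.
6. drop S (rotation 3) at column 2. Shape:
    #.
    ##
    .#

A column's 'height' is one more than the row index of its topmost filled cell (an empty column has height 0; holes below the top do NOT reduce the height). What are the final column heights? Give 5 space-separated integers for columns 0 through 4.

Answer: 4 3 10 9 6

Derivation:
Drop 1: I rot2 at col 0 lands with bottom-row=0; cleared 0 line(s) (total 0); column heights now [1 1 1 1 0], max=1
Drop 2: O rot1 at col 2 lands with bottom-row=1; cleared 0 line(s) (total 0); column heights now [1 1 3 3 0], max=3
Drop 3: S rot1 at col 0 lands with bottom-row=1; cleared 0 line(s) (total 0); column heights now [4 3 3 3 0], max=4
Drop 4: Z rot3 at col 3 lands with bottom-row=3; cleared 0 line(s) (total 0); column heights now [4 3 3 5 6], max=6
Drop 5: Z rot1 at col 2 lands with bottom-row=4; cleared 0 line(s) (total 0); column heights now [4 3 6 7 6], max=7
Drop 6: S rot3 at col 2 lands with bottom-row=7; cleared 0 line(s) (total 0); column heights now [4 3 10 9 6], max=10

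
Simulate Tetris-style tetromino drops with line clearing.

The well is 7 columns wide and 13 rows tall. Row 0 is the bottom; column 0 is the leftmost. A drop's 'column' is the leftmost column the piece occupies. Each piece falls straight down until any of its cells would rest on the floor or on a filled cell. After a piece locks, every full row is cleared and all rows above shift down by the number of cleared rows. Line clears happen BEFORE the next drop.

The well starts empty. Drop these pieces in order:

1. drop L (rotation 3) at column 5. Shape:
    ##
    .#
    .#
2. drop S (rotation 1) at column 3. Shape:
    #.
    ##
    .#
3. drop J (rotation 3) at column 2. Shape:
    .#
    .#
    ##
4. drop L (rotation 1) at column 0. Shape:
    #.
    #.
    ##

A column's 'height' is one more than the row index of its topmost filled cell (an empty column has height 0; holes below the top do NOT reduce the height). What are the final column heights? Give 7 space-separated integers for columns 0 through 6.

Answer: 3 1 4 6 2 3 3

Derivation:
Drop 1: L rot3 at col 5 lands with bottom-row=0; cleared 0 line(s) (total 0); column heights now [0 0 0 0 0 3 3], max=3
Drop 2: S rot1 at col 3 lands with bottom-row=0; cleared 0 line(s) (total 0); column heights now [0 0 0 3 2 3 3], max=3
Drop 3: J rot3 at col 2 lands with bottom-row=3; cleared 0 line(s) (total 0); column heights now [0 0 4 6 2 3 3], max=6
Drop 4: L rot1 at col 0 lands with bottom-row=0; cleared 0 line(s) (total 0); column heights now [3 1 4 6 2 3 3], max=6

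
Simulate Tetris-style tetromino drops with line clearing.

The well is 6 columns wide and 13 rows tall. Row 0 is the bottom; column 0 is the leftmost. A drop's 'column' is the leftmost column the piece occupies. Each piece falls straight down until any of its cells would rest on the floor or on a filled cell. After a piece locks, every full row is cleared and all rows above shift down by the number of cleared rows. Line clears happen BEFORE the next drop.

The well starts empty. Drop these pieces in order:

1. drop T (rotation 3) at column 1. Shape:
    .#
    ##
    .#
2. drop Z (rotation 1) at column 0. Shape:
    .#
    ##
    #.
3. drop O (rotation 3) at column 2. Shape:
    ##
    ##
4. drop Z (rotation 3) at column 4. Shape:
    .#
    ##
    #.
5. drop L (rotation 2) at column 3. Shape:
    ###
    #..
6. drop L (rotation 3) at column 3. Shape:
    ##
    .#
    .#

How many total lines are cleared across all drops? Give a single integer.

Drop 1: T rot3 at col 1 lands with bottom-row=0; cleared 0 line(s) (total 0); column heights now [0 2 3 0 0 0], max=3
Drop 2: Z rot1 at col 0 lands with bottom-row=1; cleared 0 line(s) (total 0); column heights now [3 4 3 0 0 0], max=4
Drop 3: O rot3 at col 2 lands with bottom-row=3; cleared 0 line(s) (total 0); column heights now [3 4 5 5 0 0], max=5
Drop 4: Z rot3 at col 4 lands with bottom-row=0; cleared 0 line(s) (total 0); column heights now [3 4 5 5 2 3], max=5
Drop 5: L rot2 at col 3 lands with bottom-row=5; cleared 0 line(s) (total 0); column heights now [3 4 5 7 7 7], max=7
Drop 6: L rot3 at col 3 lands with bottom-row=7; cleared 0 line(s) (total 0); column heights now [3 4 5 10 10 7], max=10

Answer: 0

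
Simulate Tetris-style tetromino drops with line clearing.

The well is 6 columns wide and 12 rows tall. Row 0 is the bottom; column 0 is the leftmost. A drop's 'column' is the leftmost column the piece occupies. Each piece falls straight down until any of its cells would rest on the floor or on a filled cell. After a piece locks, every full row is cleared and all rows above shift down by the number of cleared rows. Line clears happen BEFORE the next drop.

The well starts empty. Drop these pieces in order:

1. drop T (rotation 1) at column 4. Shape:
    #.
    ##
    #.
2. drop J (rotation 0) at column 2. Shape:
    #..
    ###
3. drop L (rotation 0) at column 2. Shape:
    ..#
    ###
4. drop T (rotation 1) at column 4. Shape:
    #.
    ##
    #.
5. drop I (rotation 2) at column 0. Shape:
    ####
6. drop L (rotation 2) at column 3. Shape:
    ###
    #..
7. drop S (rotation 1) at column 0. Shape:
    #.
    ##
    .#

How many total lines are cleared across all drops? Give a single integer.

Answer: 0

Derivation:
Drop 1: T rot1 at col 4 lands with bottom-row=0; cleared 0 line(s) (total 0); column heights now [0 0 0 0 3 2], max=3
Drop 2: J rot0 at col 2 lands with bottom-row=3; cleared 0 line(s) (total 0); column heights now [0 0 5 4 4 2], max=5
Drop 3: L rot0 at col 2 lands with bottom-row=5; cleared 0 line(s) (total 0); column heights now [0 0 6 6 7 2], max=7
Drop 4: T rot1 at col 4 lands with bottom-row=7; cleared 0 line(s) (total 0); column heights now [0 0 6 6 10 9], max=10
Drop 5: I rot2 at col 0 lands with bottom-row=6; cleared 0 line(s) (total 0); column heights now [7 7 7 7 10 9], max=10
Drop 6: L rot2 at col 3 lands with bottom-row=9; cleared 0 line(s) (total 0); column heights now [7 7 7 11 11 11], max=11
Drop 7: S rot1 at col 0 lands with bottom-row=7; cleared 0 line(s) (total 0); column heights now [10 9 7 11 11 11], max=11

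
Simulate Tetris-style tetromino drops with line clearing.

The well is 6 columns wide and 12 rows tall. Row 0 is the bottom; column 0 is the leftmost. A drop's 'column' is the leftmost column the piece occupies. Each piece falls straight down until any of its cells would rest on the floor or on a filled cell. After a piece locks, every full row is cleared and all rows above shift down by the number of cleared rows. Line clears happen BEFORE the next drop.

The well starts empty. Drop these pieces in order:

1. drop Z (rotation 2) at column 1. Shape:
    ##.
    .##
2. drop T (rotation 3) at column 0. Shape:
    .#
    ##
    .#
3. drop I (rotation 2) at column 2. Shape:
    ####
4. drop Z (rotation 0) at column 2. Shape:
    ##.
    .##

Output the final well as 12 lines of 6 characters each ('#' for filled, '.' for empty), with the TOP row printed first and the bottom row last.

Drop 1: Z rot2 at col 1 lands with bottom-row=0; cleared 0 line(s) (total 0); column heights now [0 2 2 1 0 0], max=2
Drop 2: T rot3 at col 0 lands with bottom-row=2; cleared 0 line(s) (total 0); column heights now [4 5 2 1 0 0], max=5
Drop 3: I rot2 at col 2 lands with bottom-row=2; cleared 0 line(s) (total 0); column heights now [4 5 3 3 3 3], max=5
Drop 4: Z rot0 at col 2 lands with bottom-row=3; cleared 0 line(s) (total 0); column heights now [4 5 5 5 4 3], max=5

Answer: ......
......
......
......
......
......
......
.###..
##.##.
.#####
.##...
..##..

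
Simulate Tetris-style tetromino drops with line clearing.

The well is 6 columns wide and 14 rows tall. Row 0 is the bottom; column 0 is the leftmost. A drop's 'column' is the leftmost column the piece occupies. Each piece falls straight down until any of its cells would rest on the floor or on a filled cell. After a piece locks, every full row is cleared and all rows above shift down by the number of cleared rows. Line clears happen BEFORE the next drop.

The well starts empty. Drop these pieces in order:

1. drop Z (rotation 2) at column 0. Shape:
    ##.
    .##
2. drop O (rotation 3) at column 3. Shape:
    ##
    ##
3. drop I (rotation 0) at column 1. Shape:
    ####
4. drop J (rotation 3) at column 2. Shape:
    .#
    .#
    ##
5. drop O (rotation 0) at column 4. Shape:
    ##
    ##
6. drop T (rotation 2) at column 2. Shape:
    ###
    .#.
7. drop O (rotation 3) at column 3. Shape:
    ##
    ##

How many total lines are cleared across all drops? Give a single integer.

Answer: 0

Derivation:
Drop 1: Z rot2 at col 0 lands with bottom-row=0; cleared 0 line(s) (total 0); column heights now [2 2 1 0 0 0], max=2
Drop 2: O rot3 at col 3 lands with bottom-row=0; cleared 0 line(s) (total 0); column heights now [2 2 1 2 2 0], max=2
Drop 3: I rot0 at col 1 lands with bottom-row=2; cleared 0 line(s) (total 0); column heights now [2 3 3 3 3 0], max=3
Drop 4: J rot3 at col 2 lands with bottom-row=3; cleared 0 line(s) (total 0); column heights now [2 3 4 6 3 0], max=6
Drop 5: O rot0 at col 4 lands with bottom-row=3; cleared 0 line(s) (total 0); column heights now [2 3 4 6 5 5], max=6
Drop 6: T rot2 at col 2 lands with bottom-row=6; cleared 0 line(s) (total 0); column heights now [2 3 8 8 8 5], max=8
Drop 7: O rot3 at col 3 lands with bottom-row=8; cleared 0 line(s) (total 0); column heights now [2 3 8 10 10 5], max=10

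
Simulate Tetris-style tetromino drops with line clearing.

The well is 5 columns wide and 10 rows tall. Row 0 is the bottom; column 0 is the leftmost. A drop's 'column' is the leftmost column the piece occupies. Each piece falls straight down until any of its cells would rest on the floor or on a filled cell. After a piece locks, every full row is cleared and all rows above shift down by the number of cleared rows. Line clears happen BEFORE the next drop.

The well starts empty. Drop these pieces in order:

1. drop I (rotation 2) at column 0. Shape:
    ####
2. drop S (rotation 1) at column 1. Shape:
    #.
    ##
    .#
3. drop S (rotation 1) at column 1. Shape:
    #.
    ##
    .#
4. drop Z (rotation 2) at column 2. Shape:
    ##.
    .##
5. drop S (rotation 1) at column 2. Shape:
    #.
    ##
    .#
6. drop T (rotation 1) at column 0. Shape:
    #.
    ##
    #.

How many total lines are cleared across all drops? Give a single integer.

Drop 1: I rot2 at col 0 lands with bottom-row=0; cleared 0 line(s) (total 0); column heights now [1 1 1 1 0], max=1
Drop 2: S rot1 at col 1 lands with bottom-row=1; cleared 0 line(s) (total 0); column heights now [1 4 3 1 0], max=4
Drop 3: S rot1 at col 1 lands with bottom-row=3; cleared 0 line(s) (total 0); column heights now [1 6 5 1 0], max=6
Drop 4: Z rot2 at col 2 lands with bottom-row=4; cleared 0 line(s) (total 0); column heights now [1 6 6 6 5], max=6
Drop 5: S rot1 at col 2 lands with bottom-row=6; cleared 0 line(s) (total 0); column heights now [1 6 9 8 5], max=9
Drop 6: T rot1 at col 0 lands with bottom-row=5; cleared 0 line(s) (total 0); column heights now [8 7 9 8 5], max=9

Answer: 0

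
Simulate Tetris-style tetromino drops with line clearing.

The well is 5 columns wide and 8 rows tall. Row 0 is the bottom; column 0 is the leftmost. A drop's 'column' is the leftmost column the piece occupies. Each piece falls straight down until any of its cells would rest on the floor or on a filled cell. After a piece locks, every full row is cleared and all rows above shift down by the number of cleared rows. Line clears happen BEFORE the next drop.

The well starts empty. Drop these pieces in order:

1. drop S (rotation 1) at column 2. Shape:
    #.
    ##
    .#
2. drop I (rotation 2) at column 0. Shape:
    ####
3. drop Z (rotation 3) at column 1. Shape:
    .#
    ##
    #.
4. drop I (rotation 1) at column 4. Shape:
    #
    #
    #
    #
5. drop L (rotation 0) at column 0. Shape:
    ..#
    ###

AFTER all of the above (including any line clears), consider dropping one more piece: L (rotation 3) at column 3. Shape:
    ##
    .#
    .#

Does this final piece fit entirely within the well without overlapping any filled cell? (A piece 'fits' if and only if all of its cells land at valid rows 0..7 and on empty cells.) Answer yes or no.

Answer: yes

Derivation:
Drop 1: S rot1 at col 2 lands with bottom-row=0; cleared 0 line(s) (total 0); column heights now [0 0 3 2 0], max=3
Drop 2: I rot2 at col 0 lands with bottom-row=3; cleared 0 line(s) (total 0); column heights now [4 4 4 4 0], max=4
Drop 3: Z rot3 at col 1 lands with bottom-row=4; cleared 0 line(s) (total 0); column heights now [4 6 7 4 0], max=7
Drop 4: I rot1 at col 4 lands with bottom-row=0; cleared 1 line(s) (total 1); column heights now [0 5 6 2 3], max=6
Drop 5: L rot0 at col 0 lands with bottom-row=6; cleared 0 line(s) (total 1); column heights now [7 7 8 2 3], max=8
Test piece L rot3 at col 3 (width 2): heights before test = [7 7 8 2 3]; fits = True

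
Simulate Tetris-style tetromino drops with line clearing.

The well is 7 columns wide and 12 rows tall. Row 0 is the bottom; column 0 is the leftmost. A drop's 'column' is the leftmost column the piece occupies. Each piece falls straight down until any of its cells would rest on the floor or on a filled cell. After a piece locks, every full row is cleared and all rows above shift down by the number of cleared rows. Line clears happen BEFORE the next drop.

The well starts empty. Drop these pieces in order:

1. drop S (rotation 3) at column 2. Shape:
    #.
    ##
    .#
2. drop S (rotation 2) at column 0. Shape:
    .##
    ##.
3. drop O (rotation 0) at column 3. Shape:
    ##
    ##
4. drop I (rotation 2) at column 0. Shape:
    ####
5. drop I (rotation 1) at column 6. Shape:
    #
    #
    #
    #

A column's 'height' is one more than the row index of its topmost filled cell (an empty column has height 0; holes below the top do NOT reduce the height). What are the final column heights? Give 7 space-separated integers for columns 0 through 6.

Answer: 5 5 5 5 4 0 4

Derivation:
Drop 1: S rot3 at col 2 lands with bottom-row=0; cleared 0 line(s) (total 0); column heights now [0 0 3 2 0 0 0], max=3
Drop 2: S rot2 at col 0 lands with bottom-row=2; cleared 0 line(s) (total 0); column heights now [3 4 4 2 0 0 0], max=4
Drop 3: O rot0 at col 3 lands with bottom-row=2; cleared 0 line(s) (total 0); column heights now [3 4 4 4 4 0 0], max=4
Drop 4: I rot2 at col 0 lands with bottom-row=4; cleared 0 line(s) (total 0); column heights now [5 5 5 5 4 0 0], max=5
Drop 5: I rot1 at col 6 lands with bottom-row=0; cleared 0 line(s) (total 0); column heights now [5 5 5 5 4 0 4], max=5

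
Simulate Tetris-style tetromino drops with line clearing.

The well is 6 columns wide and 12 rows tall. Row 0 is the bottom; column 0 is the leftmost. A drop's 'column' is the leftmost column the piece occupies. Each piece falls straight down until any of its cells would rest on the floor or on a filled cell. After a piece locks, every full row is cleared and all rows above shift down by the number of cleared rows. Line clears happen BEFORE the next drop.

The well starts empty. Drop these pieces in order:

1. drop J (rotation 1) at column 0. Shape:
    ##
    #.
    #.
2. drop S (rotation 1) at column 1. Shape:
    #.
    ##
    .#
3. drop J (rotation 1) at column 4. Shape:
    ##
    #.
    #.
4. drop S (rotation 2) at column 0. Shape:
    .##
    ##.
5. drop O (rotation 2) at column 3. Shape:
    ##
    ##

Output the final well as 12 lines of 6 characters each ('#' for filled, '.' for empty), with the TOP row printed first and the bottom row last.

Drop 1: J rot1 at col 0 lands with bottom-row=0; cleared 0 line(s) (total 0); column heights now [3 3 0 0 0 0], max=3
Drop 2: S rot1 at col 1 lands with bottom-row=2; cleared 0 line(s) (total 0); column heights now [3 5 4 0 0 0], max=5
Drop 3: J rot1 at col 4 lands with bottom-row=0; cleared 0 line(s) (total 0); column heights now [3 5 4 0 3 3], max=5
Drop 4: S rot2 at col 0 lands with bottom-row=5; cleared 0 line(s) (total 0); column heights now [6 7 7 0 3 3], max=7
Drop 5: O rot2 at col 3 lands with bottom-row=3; cleared 0 line(s) (total 0); column heights now [6 7 7 5 5 3], max=7

Answer: ......
......
......
......
......
.##...
##....
.#.##.
.####.
###.##
#...#.
#...#.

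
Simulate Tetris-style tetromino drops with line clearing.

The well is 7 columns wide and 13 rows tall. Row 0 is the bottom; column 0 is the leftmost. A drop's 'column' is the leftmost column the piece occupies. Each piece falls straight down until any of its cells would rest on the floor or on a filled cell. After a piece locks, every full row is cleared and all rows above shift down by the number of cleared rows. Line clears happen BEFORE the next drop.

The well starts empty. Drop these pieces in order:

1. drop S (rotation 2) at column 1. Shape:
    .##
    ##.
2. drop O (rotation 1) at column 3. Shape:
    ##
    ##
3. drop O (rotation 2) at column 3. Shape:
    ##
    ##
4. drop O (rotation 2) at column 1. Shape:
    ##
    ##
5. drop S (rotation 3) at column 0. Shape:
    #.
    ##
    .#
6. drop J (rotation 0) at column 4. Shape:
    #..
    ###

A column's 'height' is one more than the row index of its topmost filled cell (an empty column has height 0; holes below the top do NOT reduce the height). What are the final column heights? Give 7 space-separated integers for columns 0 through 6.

Drop 1: S rot2 at col 1 lands with bottom-row=0; cleared 0 line(s) (total 0); column heights now [0 1 2 2 0 0 0], max=2
Drop 2: O rot1 at col 3 lands with bottom-row=2; cleared 0 line(s) (total 0); column heights now [0 1 2 4 4 0 0], max=4
Drop 3: O rot2 at col 3 lands with bottom-row=4; cleared 0 line(s) (total 0); column heights now [0 1 2 6 6 0 0], max=6
Drop 4: O rot2 at col 1 lands with bottom-row=2; cleared 0 line(s) (total 0); column heights now [0 4 4 6 6 0 0], max=6
Drop 5: S rot3 at col 0 lands with bottom-row=4; cleared 0 line(s) (total 0); column heights now [7 6 4 6 6 0 0], max=7
Drop 6: J rot0 at col 4 lands with bottom-row=6; cleared 0 line(s) (total 0); column heights now [7 6 4 6 8 7 7], max=8

Answer: 7 6 4 6 8 7 7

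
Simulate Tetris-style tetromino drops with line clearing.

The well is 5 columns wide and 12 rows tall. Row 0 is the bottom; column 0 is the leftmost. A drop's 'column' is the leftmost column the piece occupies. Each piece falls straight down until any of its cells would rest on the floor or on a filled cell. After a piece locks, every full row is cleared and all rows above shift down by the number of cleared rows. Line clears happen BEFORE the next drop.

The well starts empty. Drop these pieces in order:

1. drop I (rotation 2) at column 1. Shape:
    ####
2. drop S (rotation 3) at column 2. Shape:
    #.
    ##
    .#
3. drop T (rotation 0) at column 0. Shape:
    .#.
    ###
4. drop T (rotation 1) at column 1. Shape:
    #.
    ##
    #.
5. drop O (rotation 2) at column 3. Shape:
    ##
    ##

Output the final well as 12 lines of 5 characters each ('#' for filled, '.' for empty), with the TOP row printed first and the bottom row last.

Drop 1: I rot2 at col 1 lands with bottom-row=0; cleared 0 line(s) (total 0); column heights now [0 1 1 1 1], max=1
Drop 2: S rot3 at col 2 lands with bottom-row=1; cleared 0 line(s) (total 0); column heights now [0 1 4 3 1], max=4
Drop 3: T rot0 at col 0 lands with bottom-row=4; cleared 0 line(s) (total 0); column heights now [5 6 5 3 1], max=6
Drop 4: T rot1 at col 1 lands with bottom-row=6; cleared 0 line(s) (total 0); column heights now [5 9 8 3 1], max=9
Drop 5: O rot2 at col 3 lands with bottom-row=3; cleared 1 line(s) (total 1); column heights now [0 8 7 4 4], max=8

Answer: .....
.....
.....
.....
.#...
.##..
.#...
.#...
..###
..##.
...#.
.####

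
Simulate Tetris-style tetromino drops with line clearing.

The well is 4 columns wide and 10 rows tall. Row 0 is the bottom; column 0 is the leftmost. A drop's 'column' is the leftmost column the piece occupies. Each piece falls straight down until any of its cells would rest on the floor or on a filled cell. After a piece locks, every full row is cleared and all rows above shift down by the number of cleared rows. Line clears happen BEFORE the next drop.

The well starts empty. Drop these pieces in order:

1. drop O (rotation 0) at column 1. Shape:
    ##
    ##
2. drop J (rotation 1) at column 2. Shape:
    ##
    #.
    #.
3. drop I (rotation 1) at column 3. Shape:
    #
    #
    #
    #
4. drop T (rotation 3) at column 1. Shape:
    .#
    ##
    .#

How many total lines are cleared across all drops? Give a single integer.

Drop 1: O rot0 at col 1 lands with bottom-row=0; cleared 0 line(s) (total 0); column heights now [0 2 2 0], max=2
Drop 2: J rot1 at col 2 lands with bottom-row=2; cleared 0 line(s) (total 0); column heights now [0 2 5 5], max=5
Drop 3: I rot1 at col 3 lands with bottom-row=5; cleared 0 line(s) (total 0); column heights now [0 2 5 9], max=9
Drop 4: T rot3 at col 1 lands with bottom-row=5; cleared 0 line(s) (total 0); column heights now [0 7 8 9], max=9

Answer: 0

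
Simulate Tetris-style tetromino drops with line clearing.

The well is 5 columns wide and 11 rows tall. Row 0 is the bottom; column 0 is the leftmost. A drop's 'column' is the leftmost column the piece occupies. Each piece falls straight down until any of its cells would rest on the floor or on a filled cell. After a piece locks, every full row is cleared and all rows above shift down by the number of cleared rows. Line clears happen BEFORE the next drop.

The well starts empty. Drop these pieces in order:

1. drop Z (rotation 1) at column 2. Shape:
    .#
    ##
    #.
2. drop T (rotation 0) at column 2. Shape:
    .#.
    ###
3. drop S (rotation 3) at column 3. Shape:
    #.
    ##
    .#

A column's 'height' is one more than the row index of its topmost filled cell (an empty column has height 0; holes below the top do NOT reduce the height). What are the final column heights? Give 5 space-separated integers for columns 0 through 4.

Drop 1: Z rot1 at col 2 lands with bottom-row=0; cleared 0 line(s) (total 0); column heights now [0 0 2 3 0], max=3
Drop 2: T rot0 at col 2 lands with bottom-row=3; cleared 0 line(s) (total 0); column heights now [0 0 4 5 4], max=5
Drop 3: S rot3 at col 3 lands with bottom-row=4; cleared 0 line(s) (total 0); column heights now [0 0 4 7 6], max=7

Answer: 0 0 4 7 6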